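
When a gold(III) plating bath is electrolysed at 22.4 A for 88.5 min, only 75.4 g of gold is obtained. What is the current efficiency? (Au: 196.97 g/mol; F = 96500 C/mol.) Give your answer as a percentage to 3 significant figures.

93.2%

Q = 22.4 × 5310 = 1.189×10^5 C
n(e⁻) = 1.189×10^5 / 96500 = 1.232 mol
Au³⁺ + 3e⁻ → Au, so theoretical n(Au) = 0.4107 mol → 80.90 g
Efficiency = 75.4 / 80.90 = 0.9320 = 93.2%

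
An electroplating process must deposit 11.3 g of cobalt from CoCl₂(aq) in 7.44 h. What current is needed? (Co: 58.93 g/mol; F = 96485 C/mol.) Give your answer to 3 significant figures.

n(Co) = 11.3 / 58.93 = 0.1918 mol
Co²⁺ + 2e⁻ → Co, so n(e⁻) = 2 × 0.1918 = 0.3836 mol
Q = 0.3836 × 96485 = 37010 C
I = Q / t = 37010 / 26784 s = 1.38 A

1.38 A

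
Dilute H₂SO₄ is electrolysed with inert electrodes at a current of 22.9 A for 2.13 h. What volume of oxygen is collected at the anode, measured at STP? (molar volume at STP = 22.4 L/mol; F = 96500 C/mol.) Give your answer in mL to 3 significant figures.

Charge passed = 22.9 × 7668 = 1.756×10^5 C
Moles of electrons = 1.756×10^5 / 96500 = 1.820 mol
2H₂O → O₂ + 4H⁺ + 4e⁻, so n(O₂) = 1.820 / 4 = 0.4550 mol
V = 0.4550 × 22.4 = 10.19 L
= 10200 mL

10200 mL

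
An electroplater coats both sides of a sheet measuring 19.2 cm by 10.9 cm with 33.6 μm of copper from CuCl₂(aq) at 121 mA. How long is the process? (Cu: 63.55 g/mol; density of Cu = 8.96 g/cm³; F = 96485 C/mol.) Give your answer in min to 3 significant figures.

5270 min

Plated area = 2 × 19.2 × 10.9 = 418.6 cm²
Volume = 418.6 × 33.6×10⁻⁴ cm = 1.406 cm³
m(Cu) = 1.406 × 8.96 = 12.60 g
n(Cu) = 12.60 / 63.55 = 0.1983 mol; n(e⁻) = 2 × 0.1983 = 0.3966 mol
Q = 0.3966 × 96485 = 38270 C
t = 38270 / 0.121 = 3.163×10^5 s = 5270 min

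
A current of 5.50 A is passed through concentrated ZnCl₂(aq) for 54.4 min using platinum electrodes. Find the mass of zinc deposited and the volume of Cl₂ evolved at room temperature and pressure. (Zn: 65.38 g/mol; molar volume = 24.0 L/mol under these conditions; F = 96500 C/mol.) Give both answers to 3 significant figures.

Q = 5.50 × 3264 = 17950 C; n(e⁻) = 17950 / 96500 = 0.1860 mol
Cathode: Zn²⁺ + 2e⁻ → Zn → n(Zn) = 0.1860/2 = 0.09300 mol → 6.08 g
Anode: 2Cl⁻ → Cl₂ + 2e⁻ → n(Cl₂) = 0.1860/2 = 0.09300 mol → 2.23 L

6.08 g Zn; 2.23 L Cl₂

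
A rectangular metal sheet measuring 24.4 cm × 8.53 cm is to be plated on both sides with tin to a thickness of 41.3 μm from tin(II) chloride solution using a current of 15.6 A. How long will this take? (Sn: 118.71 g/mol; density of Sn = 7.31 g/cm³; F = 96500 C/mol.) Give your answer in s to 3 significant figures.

1310 s

Plated area = 2 × 24.4 × 8.53 = 416.3 cm²
Volume = 416.3 × 41.3×10⁻⁴ cm = 1.719 cm³
m(Sn) = 1.719 × 7.31 = 12.57 g
n(Sn) = 12.57 / 118.71 = 0.1059 mol; n(e⁻) = 2 × 0.1059 = 0.2118 mol
Q = 0.2118 × 96500 = 20440 C
t = 20440 / 15.6 = 1310 s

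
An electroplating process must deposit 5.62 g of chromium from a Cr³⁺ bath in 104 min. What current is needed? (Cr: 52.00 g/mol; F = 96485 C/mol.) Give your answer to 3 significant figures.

5.01 A

n(Cr) = 5.62 / 52.00 = 0.1081 mol
Cr³⁺ + 3e⁻ → Cr, so n(e⁻) = 3 × 0.1081 = 0.3243 mol
Q = 0.3243 × 96485 = 31290 C
I = Q / t = 31290 / 6240 s = 5.01 A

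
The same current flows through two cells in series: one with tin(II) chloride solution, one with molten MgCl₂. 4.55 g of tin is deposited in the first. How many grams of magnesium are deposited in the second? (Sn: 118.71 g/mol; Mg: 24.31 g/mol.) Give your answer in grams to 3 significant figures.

n(Sn) = 4.55 / 118.71 = 0.03833 mol
Sn²⁺ + 2e⁻ → Sn, so n(e⁻) = 2 × 0.03833 = 0.07666 mol
In series, the same 0.07666 mol of electrons flows through the second cell.
Mg²⁺ + 2e⁻ → Mg, so n(Mg) = 0.07666 / 2 = 0.03833 mol
m(Mg) = 0.03833 × 24.31 = 0.932 g

0.932 g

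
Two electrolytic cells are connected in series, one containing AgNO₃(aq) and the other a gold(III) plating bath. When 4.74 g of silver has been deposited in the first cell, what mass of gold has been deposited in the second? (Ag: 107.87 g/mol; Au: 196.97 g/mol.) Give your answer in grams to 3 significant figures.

2.89 g

n(Ag) = 4.74 / 107.87 = 0.04394 mol
Ag⁺ + e⁻ → Ag, so n(e⁻) = 0.04394 mol
In series, the same 0.04394 mol of electrons flows through the second cell.
Au³⁺ + 3e⁻ → Au, so n(Au) = 0.04394 / 3 = 0.01465 mol
m(Au) = 0.01465 × 196.97 = 2.89 g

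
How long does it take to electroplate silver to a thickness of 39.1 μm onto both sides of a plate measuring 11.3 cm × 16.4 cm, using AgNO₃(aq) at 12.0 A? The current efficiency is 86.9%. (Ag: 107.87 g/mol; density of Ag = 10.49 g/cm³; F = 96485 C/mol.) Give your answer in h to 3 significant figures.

Plated area = 2 × 11.3 × 16.4 = 370.6 cm²
Volume = 370.6 × 39.1×10⁻⁴ cm = 1.449 cm³
m(Ag) = 1.449 × 10.49 = 15.20 g
n(Ag) = 15.20 / 107.87 = 0.1409 mol; n(e⁻) = 0.1409 mol
Q = 0.1409 × 96485 / 0.869 = 15640 C
t = 15640 / 12.0 = 1303 s = 0.362 h

0.362 h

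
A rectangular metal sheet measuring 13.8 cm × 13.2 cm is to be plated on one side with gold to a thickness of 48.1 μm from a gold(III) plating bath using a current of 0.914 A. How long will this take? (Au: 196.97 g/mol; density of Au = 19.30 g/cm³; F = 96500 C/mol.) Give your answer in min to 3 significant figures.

Plated area = 13.8 × 13.2 = 182.2 cm²
Volume = 182.2 × 48.1×10⁻⁴ cm = 0.8764 cm³
m(Au) = 0.8764 × 19.30 = 16.91 g
n(Au) = 16.91 / 196.97 = 0.08585 mol; n(e⁻) = 3 × 0.08585 = 0.2576 mol
Q = 0.2576 × 96500 = 24860 C
t = 24860 / 0.914 = 27200 s = 453 min

453 min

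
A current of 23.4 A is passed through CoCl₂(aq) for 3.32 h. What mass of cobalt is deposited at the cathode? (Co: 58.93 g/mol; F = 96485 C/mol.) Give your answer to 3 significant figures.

Q = 23.4 A × 11952 s = 2.797×10^5 C
Moles of electrons = 2.797×10^5 / 96485 = 2.899 mol
Co²⁺ + 2e⁻ → Co, so n(Co) = 2.899 / 2 = 1.450 mol
m = 1.450 × 58.93 = 85.4 g

85.4 g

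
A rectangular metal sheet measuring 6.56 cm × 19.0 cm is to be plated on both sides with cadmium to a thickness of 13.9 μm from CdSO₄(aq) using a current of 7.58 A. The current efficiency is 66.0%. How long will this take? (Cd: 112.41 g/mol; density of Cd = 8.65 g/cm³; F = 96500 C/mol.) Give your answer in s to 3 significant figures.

1030 s

Plated area = 2 × 6.56 × 19.0 = 249.3 cm²
Volume = 249.3 × 13.9×10⁻⁴ cm = 0.3465 cm³
m(Cd) = 0.3465 × 8.65 = 2.997 g
n(Cd) = 2.997 / 112.41 = 0.02666 mol; n(e⁻) = 2 × 0.02666 = 0.05332 mol
Q = 0.05332 × 96500 / 0.660 = 7796 C
t = 7796 / 7.58 = 1028 s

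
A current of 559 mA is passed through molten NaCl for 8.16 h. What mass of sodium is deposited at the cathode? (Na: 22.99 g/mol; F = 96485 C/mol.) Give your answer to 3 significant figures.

Charge passed = 0.559 × 29376 = 16420 C
n(e⁻) = Q/F = 16420/96485 = 0.1702 mol
Na⁺ + e⁻ → Na, so n(Na) = 0.1702 mol
m = 0.1702 × 22.99 = 3.91 g

3.91 g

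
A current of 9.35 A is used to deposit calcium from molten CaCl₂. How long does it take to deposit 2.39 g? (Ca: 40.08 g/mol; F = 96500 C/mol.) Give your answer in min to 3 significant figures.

20.5 min

n(Ca) = 2.39 / 40.08 = 0.05963 mol
Ca²⁺ + 2e⁻ → Ca, so n(e⁻) = 2 × 0.05963 = 0.1193 mol
Q = 0.1193 × 96500 = 11510 C
t = Q / I = 11510 / 9.35 = 1231 s = 20.5 min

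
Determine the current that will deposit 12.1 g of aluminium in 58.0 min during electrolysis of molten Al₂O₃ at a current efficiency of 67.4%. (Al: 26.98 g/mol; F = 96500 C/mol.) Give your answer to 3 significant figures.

n(Al) = 12.1 / 26.98 = 0.4485 mol
Al³⁺ + 3e⁻ → Al, so n(e⁻) = 3 × 0.4485 = 1.346 mol
Q = 1.346 × 96500 / 0.674 = 1.927×10^5 C
I = Q / t = 1.927×10^5 / 3480 s = 55.4 A

55.4 A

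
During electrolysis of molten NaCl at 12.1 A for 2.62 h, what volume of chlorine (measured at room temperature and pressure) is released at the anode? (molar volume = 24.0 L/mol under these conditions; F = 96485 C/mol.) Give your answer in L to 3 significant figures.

14.2 L

Q = 12.1 A × 9432 s = 1.141×10^5 C
n(e⁻) = 1.141×10^5 / 96485 = 1.183 mol
2Cl⁻ → Cl₂ + 2e⁻, so n(Cl₂) = 1.183 / 2 = 0.5915 mol
V = 0.5915 × 24.0 = 14.20 L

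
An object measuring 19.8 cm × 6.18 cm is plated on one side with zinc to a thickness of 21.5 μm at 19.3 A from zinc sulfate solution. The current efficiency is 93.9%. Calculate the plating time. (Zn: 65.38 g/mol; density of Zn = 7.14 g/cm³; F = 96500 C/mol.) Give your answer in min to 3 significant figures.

Plated area = 19.8 × 6.18 = 122.4 cm²
Volume = 122.4 × 21.5×10⁻⁴ cm = 0.2632 cm³
m(Zn) = 0.2632 × 7.14 = 1.879 g
n(Zn) = 1.879 / 65.38 = 0.02874 mol; n(e⁻) = 2 × 0.02874 = 0.05748 mol
Q = 0.05748 × 96500 / 0.939 = 5907 C
t = 5907 / 19.3 = 306.1 s = 5.10 min

5.10 min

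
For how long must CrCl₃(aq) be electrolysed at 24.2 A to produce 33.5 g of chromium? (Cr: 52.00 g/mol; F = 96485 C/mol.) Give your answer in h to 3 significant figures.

2.14 h

n(Cr) = 33.5 / 52.00 = 0.6442 mol
Cr³⁺ + 3e⁻ → Cr, so n(e⁻) = 3 × 0.6442 = 1.933 mol
Q = 1.933 × 96485 = 1.865×10^5 C
t = Q / I = 1.865×10^5 / 24.2 = 7707 s = 2.14 h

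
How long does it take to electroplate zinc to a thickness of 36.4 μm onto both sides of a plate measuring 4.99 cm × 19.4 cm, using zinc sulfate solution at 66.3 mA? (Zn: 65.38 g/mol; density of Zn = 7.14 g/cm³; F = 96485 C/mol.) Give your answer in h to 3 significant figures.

62.2 h

Plated area = 2 × 4.99 × 19.4 = 193.6 cm²
Volume = 193.6 × 36.4×10⁻⁴ cm = 0.7047 cm³
m(Zn) = 0.7047 × 7.14 = 5.032 g
n(Zn) = 5.032 / 65.38 = 0.07697 mol; n(e⁻) = 2 × 0.07697 = 0.1539 mol
Q = 0.1539 × 96485 = 14850 C
t = 14850 / 0.0663 = 2.240×10^5 s = 62.2 h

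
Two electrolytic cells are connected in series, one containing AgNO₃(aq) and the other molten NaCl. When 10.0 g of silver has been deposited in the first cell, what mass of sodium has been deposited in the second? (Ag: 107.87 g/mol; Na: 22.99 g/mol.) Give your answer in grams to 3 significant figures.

2.13 g

n(Ag) = 10.0 / 107.87 = 0.09270 mol
Ag⁺ + e⁻ → Ag, so n(e⁻) = 0.09270 mol
In series, the same 0.09270 mol of electrons flows through the second cell.
Na⁺ + e⁻ → Na, so n(Na) = 0.09270 mol
m(Na) = 0.09270 × 22.99 = 2.13 g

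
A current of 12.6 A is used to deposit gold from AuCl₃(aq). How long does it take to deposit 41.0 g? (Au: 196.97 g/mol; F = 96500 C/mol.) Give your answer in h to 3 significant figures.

1.33 h

n(Au) = 41.0 / 196.97 = 0.2082 mol
Au³⁺ + 3e⁻ → Au, so n(e⁻) = 3 × 0.2082 = 0.6246 mol
Q = 0.6246 × 96500 = 60270 C
t = Q / I = 60270 / 12.6 = 4783 s = 1.33 h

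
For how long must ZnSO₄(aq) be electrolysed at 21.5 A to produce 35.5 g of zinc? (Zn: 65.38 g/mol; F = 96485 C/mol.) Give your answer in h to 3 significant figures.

1.35 h

n(Zn) = 35.5 / 65.38 = 0.5430 mol
Zn²⁺ + 2e⁻ → Zn, so n(e⁻) = 2 × 0.5430 = 1.086 mol
Q = 1.086 × 96485 = 1.048×10^5 C
t = Q / I = 1.048×10^5 / 21.5 = 4874 s = 1.35 h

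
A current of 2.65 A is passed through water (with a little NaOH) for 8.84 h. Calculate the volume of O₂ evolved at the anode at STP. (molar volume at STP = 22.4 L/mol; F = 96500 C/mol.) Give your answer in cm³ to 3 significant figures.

4890 cm³

Q = 2.65 A × 31824 s = 84330 C
n(e⁻) = 84330 / 96500 = 0.8739 mol
2H₂O → O₂ + 4H⁺ + 4e⁻, so n(O₂) = 0.8739 / 4 = 0.2185 mol
V = 0.2185 × 22.4 = 4.894 L
= 4890 cm³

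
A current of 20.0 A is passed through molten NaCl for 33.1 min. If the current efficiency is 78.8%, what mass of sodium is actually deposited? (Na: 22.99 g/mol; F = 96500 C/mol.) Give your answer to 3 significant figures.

7.46 g

Q = 20.0 × 1986 = 39720 C
n(e⁻) = 39720 / 96500 = 0.4116 mol
Na⁺ + e⁻ → Na, so theoretical m(Na) = 0.4116 × 22.99 = 9.463 g
Actual mass = 78.8% × 9.463 = 7.46 g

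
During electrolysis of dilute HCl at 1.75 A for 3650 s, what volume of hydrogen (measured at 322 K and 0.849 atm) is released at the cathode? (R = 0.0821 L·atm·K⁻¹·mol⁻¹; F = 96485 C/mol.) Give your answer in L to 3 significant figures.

1.03 L

Q = 1.75 A × 3650 s = 6388 C
n(e⁻) = 6388 / 96485 = 0.06621 mol
2H⁺ + 2e⁻ → H₂, so n(H₂) = 0.06621 / 2 = 0.03311 mol
V = nRT/P = 0.03311 × 0.0821 × 322 / 0.849 = 1.031 L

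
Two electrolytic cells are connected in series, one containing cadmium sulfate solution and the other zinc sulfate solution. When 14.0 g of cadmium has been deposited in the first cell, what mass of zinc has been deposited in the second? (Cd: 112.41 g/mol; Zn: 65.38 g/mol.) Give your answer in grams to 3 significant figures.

n(Cd) = 14.0 / 112.41 = 0.1245 mol
Cd²⁺ + 2e⁻ → Cd, so n(e⁻) = 2 × 0.1245 = 0.2490 mol
Since the cells are in series, n(e⁻) in the Zn cell is also 0.2490 mol.
Zn²⁺ + 2e⁻ → Zn, so n(Zn) = 0.2490 / 2 = 0.1245 mol
m(Zn) = 0.1245 × 65.38 = 8.14 g

8.14 g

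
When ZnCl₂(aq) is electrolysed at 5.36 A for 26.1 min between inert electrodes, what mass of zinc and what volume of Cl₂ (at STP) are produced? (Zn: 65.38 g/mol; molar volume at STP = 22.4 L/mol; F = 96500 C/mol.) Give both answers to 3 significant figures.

2.84 g Zn; 0.974 L Cl₂

Q = 5.36 × 1566 = 8394 C; n(e⁻) = 8394 / 96500 = 0.08698 mol
Cathode: Zn²⁺ + 2e⁻ → Zn → n(Zn) = 0.08698/2 = 0.04349 mol → 2.84 g
Anode: 2Cl⁻ → Cl₂ + 2e⁻ → n(Cl₂) = 0.08698/2 = 0.04349 mol → 0.974 L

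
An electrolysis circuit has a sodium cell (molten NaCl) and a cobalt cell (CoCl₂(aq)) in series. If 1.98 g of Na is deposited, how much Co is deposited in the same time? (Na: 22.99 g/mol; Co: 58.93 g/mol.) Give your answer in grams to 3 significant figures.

n(Na) = 1.98 / 22.99 = 0.08612 mol
Na⁺ + e⁻ → Na, so n(e⁻) = 0.08612 mol
In series, the same 0.08612 mol of electrons flows through the second cell.
Co²⁺ + 2e⁻ → Co, so n(Co) = 0.08612 / 2 = 0.04306 mol
m(Co) = 0.04306 × 58.93 = 2.54 g

2.54 g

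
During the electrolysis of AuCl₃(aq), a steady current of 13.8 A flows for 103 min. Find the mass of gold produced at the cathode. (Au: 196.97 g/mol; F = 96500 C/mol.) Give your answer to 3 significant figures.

Charge passed = 13.8 × 6180 = 85280 C
n(e⁻) = Q/F = 85280/96500 = 0.8837 mol
Au³⁺ + 3e⁻ → Au, so n(Au) = 0.8837 / 3 = 0.2946 mol
m = 0.2946 × 196.97 = 58.0 g

58.0 g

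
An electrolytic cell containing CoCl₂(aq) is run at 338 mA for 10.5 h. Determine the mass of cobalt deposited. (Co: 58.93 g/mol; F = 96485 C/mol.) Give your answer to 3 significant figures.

Q = 0.338 A × 37800 s = 12780 C
Moles of electrons = 12780 / 96485 = 0.1325 mol
Co²⁺ + 2e⁻ → Co, so n(Co) = 0.1325 / 2 = 0.06625 mol
m = 0.06625 × 58.93 = 3.90 g

3.90 g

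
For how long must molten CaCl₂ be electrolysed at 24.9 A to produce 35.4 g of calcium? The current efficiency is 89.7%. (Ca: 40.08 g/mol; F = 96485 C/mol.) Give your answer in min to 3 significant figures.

127 min

n(Ca) = 35.4 / 40.08 = 0.8832 mol
Ca²⁺ + 2e⁻ → Ca, so n(e⁻) = 2 × 0.8832 = 1.766 mol
Q = 1.766 × 96485 / 0.897 = 1.900×10^5 C
t = Q / I = 1.900×10^5 / 24.9 = 7631 s = 127 min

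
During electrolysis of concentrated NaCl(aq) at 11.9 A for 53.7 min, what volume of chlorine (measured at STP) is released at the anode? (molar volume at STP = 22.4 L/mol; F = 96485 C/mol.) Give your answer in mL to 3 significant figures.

Q = It = 11.9 × 3222 = 38340 C
n(e⁻) = Q/F = 38340/96485 = 0.3974 mol
2Cl⁻ → Cl₂ + 2e⁻, so n(Cl₂) = 0.3974 / 2 = 0.1987 mol
V = 0.1987 × 22.4 = 4.451 L
= 4450 mL

4450 mL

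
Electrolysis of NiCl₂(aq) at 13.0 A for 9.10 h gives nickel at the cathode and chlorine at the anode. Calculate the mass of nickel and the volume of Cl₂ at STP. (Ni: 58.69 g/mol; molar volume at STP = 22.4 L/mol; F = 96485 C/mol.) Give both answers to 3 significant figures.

Q = 13.0 × 32760 = 4.259×10^5 C; n(e⁻) = 4.259×10^5 / 96485 = 4.414 mol
Cathode: Ni²⁺ + 2e⁻ → Ni → n(Ni) = 4.414/2 = 2.207 mol → 130 g
Anode: 2Cl⁻ → Cl₂ + 2e⁻ → n(Cl₂) = 4.414/2 = 2.207 mol → 49.4 L

130 g Ni; 49.4 L Cl₂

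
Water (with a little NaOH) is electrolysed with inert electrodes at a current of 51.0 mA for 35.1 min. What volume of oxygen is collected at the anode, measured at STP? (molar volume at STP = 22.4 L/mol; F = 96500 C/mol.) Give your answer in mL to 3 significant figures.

6.23 mL

Q = It = 0.0510 × 2106 = 107.4 C
n(e⁻) = Q/F = 107.4/96500 = 0.001113 mol
2H₂O → O₂ + 4H⁺ + 4e⁻, so n(O₂) = 0.001113 / 4 = 2.783×10^-4 mol
V = 2.783×10^-4 × 22.4 = 0.006234 L
= 6.23 mL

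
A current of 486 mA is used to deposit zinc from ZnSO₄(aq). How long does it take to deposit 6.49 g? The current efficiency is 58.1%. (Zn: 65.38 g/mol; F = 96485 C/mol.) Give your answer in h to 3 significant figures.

n(Zn) = 6.49 / 65.38 = 0.09927 mol
Zn²⁺ + 2e⁻ → Zn, so n(e⁻) = 2 × 0.09927 = 0.1985 mol
Q = 0.1985 × 96485 / 0.581 = 32960 C
t = Q / I = 32960 / 0.486 = 67820 s = 18.8 h

18.8 h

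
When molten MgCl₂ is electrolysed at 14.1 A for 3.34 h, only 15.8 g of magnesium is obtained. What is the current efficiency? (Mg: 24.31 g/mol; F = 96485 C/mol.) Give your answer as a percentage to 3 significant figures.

74.0%

Q = 14.1 × 12024 = 1.695×10^5 C
n(e⁻) = 1.695×10^5 / 96485 = 1.757 mol
Mg²⁺ + 2e⁻ → Mg, so theoretical n(Mg) = 0.8785 mol → 21.36 g
Efficiency = 15.8 / 21.36 = 0.7397 = 74.0%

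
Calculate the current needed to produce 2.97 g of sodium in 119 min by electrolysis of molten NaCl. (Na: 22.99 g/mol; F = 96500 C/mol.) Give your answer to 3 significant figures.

n(Na) = 2.97 / 22.99 = 0.1292 mol
Na⁺ + e⁻ → Na, so n(e⁻) = 0.1292 mol
Q = 0.1292 × 96500 = 12470 C
I = Q / t = 12470 / 7140 s = 1.75 A

1.75 A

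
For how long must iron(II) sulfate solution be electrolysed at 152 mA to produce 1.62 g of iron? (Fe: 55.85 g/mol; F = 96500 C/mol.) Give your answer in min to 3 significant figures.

614 min

n(Fe) = 1.62 / 55.85 = 0.02901 mol
Fe²⁺ + 2e⁻ → Fe, so n(e⁻) = 2 × 0.02901 = 0.05802 mol
Q = 0.05802 × 96500 = 5599 C
t = Q / I = 5599 / 0.152 = 36840 s = 614 min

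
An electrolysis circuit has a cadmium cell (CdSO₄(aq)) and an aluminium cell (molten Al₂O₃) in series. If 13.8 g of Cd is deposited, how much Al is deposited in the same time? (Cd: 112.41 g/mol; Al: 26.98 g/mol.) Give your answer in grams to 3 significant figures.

2.21 g

n(Cd) = 13.8 / 112.41 = 0.1228 mol
Cd²⁺ + 2e⁻ → Cd, so n(e⁻) = 2 × 0.1228 = 0.2456 mol
The cells are in series, so the same charge (and hence the same n(e⁻) = 0.2456 mol) passes through both.
Al³⁺ + 3e⁻ → Al, so n(Al) = 0.2456 / 3 = 0.08187 mol
m(Al) = 0.08187 × 26.98 = 2.21 g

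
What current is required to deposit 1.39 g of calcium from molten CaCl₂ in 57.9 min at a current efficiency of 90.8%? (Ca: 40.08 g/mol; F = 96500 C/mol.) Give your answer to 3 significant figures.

n(Ca) = 1.39 / 40.08 = 0.03468 mol
Ca²⁺ + 2e⁻ → Ca, so n(e⁻) = 2 × 0.03468 = 0.06936 mol
Q = 0.06936 × 96500 / 0.908 = 7371 C
I = Q / t = 7371 / 3474 s = 2.12 A

2.12 A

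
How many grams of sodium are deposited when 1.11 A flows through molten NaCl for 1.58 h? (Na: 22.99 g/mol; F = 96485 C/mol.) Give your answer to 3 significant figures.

1.50 g

Q = It = 1.11 × 5688 = 6314 C
Moles of electrons = 6314 / 96485 = 0.06544 mol
Na⁺ + e⁻ → Na, so n(Na) = 0.06544 mol
m = 0.06544 × 22.99 = 1.50 g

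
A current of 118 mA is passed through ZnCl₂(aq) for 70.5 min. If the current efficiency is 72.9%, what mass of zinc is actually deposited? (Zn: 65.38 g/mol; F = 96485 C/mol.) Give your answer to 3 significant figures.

0.123 g

Q = 0.118 × 4230 = 499.1 C
n(e⁻) = 499.1 / 96485 = 0.005173 mol
Zn²⁺ + 2e⁻ → Zn, so theoretical m(Zn) = 0.002587 × 65.38 = 0.1691 g
Actual mass = 72.9% × 0.1691 = 0.123 g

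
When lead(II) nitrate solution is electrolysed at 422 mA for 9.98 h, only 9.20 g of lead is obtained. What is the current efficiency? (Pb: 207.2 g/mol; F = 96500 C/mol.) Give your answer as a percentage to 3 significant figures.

56.5%

Q = 0.422 × 35928 = 15160 C
n(e⁻) = 15160 / 96500 = 0.1571 mol
Pb²⁺ + 2e⁻ → Pb, so theoretical n(Pb) = 0.07855 mol → 16.28 g
Efficiency = 9.20 / 16.28 = 0.5651 = 56.5%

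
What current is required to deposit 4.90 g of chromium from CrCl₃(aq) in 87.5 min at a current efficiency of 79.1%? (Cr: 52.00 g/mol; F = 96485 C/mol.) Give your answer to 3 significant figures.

n(Cr) = 4.90 / 52.00 = 0.09423 mol
Cr³⁺ + 3e⁻ → Cr, so n(e⁻) = 3 × 0.09423 = 0.2827 mol
Q = 0.2827 × 96485 / 0.791 = 34480 C
I = Q / t = 34480 / 5250 s = 6.57 A

6.57 A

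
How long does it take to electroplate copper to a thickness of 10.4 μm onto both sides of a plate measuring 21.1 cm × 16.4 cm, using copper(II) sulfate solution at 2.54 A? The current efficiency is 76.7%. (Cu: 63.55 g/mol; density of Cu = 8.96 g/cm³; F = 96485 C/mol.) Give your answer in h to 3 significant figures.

2.79 h

Plated area = 2 × 21.1 × 16.4 = 692.1 cm²
Volume = 692.1 × 10.4×10⁻⁴ cm = 0.7198 cm³
m(Cu) = 0.7198 × 8.96 = 6.449 g
n(Cu) = 6.449 / 63.55 = 0.1015 mol; n(e⁻) = 2 × 0.1015 = 0.2030 mol
Q = 0.2030 × 96485 / 0.767 = 25540 C
t = 25540 / 2.54 = 10060 s = 2.79 h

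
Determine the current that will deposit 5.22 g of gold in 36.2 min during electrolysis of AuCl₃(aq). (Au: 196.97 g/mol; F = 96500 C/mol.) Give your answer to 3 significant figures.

n(Au) = 5.22 / 196.97 = 0.02650 mol
Au³⁺ + 3e⁻ → Au, so n(e⁻) = 3 × 0.02650 = 0.07950 mol
Q = 0.07950 × 96500 = 7672 C
I = Q / t = 7672 / 2172 s = 3.53 A

3.53 A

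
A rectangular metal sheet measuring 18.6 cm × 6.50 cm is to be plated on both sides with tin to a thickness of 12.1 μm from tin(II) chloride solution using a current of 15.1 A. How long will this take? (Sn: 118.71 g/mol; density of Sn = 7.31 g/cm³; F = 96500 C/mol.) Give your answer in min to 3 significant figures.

Plated area = 2 × 18.6 × 6.50 = 241.8 cm²
Volume = 241.8 × 12.1×10⁻⁴ cm = 0.2926 cm³
m(Sn) = 0.2926 × 7.31 = 2.139 g
n(Sn) = 2.139 / 118.71 = 0.01802 mol; n(e⁻) = 2 × 0.01802 = 0.03604 mol
Q = 0.03604 × 96500 = 3478 C
t = 3478 / 15.1 = 230.3 s = 3.84 min

3.84 min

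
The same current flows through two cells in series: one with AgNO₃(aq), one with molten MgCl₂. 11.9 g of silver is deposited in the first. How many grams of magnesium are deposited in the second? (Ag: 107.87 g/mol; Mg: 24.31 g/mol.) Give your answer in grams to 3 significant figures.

n(Ag) = 11.9 / 107.87 = 0.1103 mol
Ag⁺ + e⁻ → Ag, so n(e⁻) = 0.1103 mol
In series, the same 0.1103 mol of electrons flows through the second cell.
Mg²⁺ + 2e⁻ → Mg, so n(Mg) = 0.1103 / 2 = 0.05515 mol
m(Mg) = 0.05515 × 24.31 = 1.34 g

1.34 g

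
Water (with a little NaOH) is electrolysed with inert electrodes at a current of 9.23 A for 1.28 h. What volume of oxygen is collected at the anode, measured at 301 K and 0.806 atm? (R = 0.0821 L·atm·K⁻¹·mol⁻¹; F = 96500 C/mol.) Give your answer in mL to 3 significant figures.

3380 mL

Q = 9.23 A × 4608 s = 42530 C
Moles of electrons = 42530 / 96500 = 0.4407 mol
2H₂O → O₂ + 4H⁺ + 4e⁻, so n(O₂) = 0.4407 / 4 = 0.1102 mol
V = nRT/P = 0.1102 × 0.0821 × 301 / 0.806 = 3.379 L
= 3380 mL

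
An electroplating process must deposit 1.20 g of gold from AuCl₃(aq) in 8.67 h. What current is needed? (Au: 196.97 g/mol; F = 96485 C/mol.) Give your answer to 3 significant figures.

n(Au) = 1.20 / 196.97 = 0.006092 mol
Au³⁺ + 3e⁻ → Au, so n(e⁻) = 3 × 0.006092 = 0.01828 mol
Q = 0.01828 × 96485 = 1764 C
I = Q / t = 1764 / 31212 s = 0.0565 A

0.0565 A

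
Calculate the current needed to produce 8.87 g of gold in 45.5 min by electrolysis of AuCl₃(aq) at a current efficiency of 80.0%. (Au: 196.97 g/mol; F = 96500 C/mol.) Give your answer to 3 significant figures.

n(Au) = 8.87 / 196.97 = 0.04503 mol
Au³⁺ + 3e⁻ → Au, so n(e⁻) = 3 × 0.04503 = 0.1351 mol
Q = 0.1351 × 96500 / 0.800 = 16300 C
I = Q / t = 16300 / 2730 s = 5.97 A

5.97 A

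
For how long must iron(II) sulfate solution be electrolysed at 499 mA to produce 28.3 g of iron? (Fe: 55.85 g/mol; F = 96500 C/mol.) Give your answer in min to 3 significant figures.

n(Fe) = 28.3 / 55.85 = 0.5067 mol
Fe²⁺ + 2e⁻ → Fe, so n(e⁻) = 2 × 0.5067 = 1.013 mol
Q = 1.013 × 96500 = 97750 C
t = Q / I = 97750 / 0.499 = 1.959×10^5 s = 3270 min

3270 min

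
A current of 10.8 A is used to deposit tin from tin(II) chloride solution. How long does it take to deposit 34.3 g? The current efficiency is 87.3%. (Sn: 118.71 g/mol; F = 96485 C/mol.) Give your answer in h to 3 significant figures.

n(Sn) = 34.3 / 118.71 = 0.2889 mol
Sn²⁺ + 2e⁻ → Sn, so n(e⁻) = 2 × 0.2889 = 0.5778 mol
Q = 0.5778 × 96485 / 0.873 = 63860 C
t = Q / I = 63860 / 10.8 = 5913 s = 1.64 h

1.64 h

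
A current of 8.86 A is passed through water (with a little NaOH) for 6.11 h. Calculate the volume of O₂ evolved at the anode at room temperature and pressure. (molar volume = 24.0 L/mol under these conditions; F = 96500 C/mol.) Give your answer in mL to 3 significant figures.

12100 mL

Q = It = 8.86 × 21996 = 1.949×10^5 C
Moles of electrons = 1.949×10^5 / 96500 = 2.020 mol
2H₂O → O₂ + 4H⁺ + 4e⁻, so n(O₂) = 2.020 / 4 = 0.5050 mol
V = 0.5050 × 24.0 = 12.12 L
= 12100 mL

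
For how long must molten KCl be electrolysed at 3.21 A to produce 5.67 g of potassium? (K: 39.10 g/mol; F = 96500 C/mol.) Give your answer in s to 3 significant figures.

4360 s

n(K) = 5.67 / 39.10 = 0.1450 mol
K⁺ + e⁻ → K, so n(e⁻) = 0.1450 mol
Q = 0.1450 × 96500 = 13990 C
t = Q / I = 13990 / 3.21 = 4358 s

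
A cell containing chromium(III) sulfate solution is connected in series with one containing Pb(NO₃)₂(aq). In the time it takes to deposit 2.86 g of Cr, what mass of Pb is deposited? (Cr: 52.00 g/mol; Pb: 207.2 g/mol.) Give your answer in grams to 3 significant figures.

n(Cr) = 2.86 / 52.00 = 0.05500 mol
Cr³⁺ + 3e⁻ → Cr, so n(e⁻) = 3 × 0.05500 = 0.1650 mol
Since the cells are in series, n(e⁻) in the Pb cell is also 0.1650 mol.
Pb²⁺ + 2e⁻ → Pb, so n(Pb) = 0.1650 / 2 = 0.08250 mol
m(Pb) = 0.08250 × 207.2 = 17.1 g

17.1 g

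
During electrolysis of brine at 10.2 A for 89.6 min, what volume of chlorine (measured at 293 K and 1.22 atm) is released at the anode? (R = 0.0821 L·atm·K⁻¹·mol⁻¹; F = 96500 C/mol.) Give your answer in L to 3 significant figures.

Q = 10.2 A × 5376 s = 54840 C
n(e⁻) = Q/F = 54840/96500 = 0.5683 mol
2Cl⁻ → Cl₂ + 2e⁻, so n(Cl₂) = 0.5683 / 2 = 0.2842 mol
V = nRT/P = 0.2842 × 0.0821 × 293 / 1.22 = 5.604 L

5.60 L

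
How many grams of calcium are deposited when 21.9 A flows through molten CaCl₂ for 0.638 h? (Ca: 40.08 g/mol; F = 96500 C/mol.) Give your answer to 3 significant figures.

10.4 g

Q = It = 21.9 × 2296.8 = 50300 C
n(e⁻) = Q/F = 50300/96500 = 0.5212 mol
Ca²⁺ + 2e⁻ → Ca, so n(Ca) = 0.5212 / 2 = 0.2606 mol
m = 0.2606 × 40.08 = 10.4 g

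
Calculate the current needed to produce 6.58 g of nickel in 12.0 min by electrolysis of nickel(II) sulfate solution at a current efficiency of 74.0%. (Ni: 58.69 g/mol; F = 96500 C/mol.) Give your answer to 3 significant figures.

n(Ni) = 6.58 / 58.69 = 0.1121 mol
Ni²⁺ + 2e⁻ → Ni, so n(e⁻) = 2 × 0.1121 = 0.2242 mol
Q = 0.2242 × 96500 / 0.740 = 29240 C
I = Q / t = 29240 / 720 s = 40.6 A

40.6 A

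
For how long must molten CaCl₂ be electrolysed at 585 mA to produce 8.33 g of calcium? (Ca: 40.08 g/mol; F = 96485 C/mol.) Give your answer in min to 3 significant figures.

1140 min

n(Ca) = 8.33 / 40.08 = 0.2078 mol
Ca²⁺ + 2e⁻ → Ca, so n(e⁻) = 2 × 0.2078 = 0.4156 mol
Q = 0.4156 × 96485 = 40100 C
t = Q / I = 40100 / 0.585 = 68550 s = 1140 min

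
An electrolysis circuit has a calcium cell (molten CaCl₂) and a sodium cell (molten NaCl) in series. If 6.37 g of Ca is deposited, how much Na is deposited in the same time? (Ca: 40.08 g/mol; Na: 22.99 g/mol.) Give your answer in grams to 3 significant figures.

n(Ca) = 6.37 / 40.08 = 0.1589 mol
Ca²⁺ + 2e⁻ → Ca, so n(e⁻) = 2 × 0.1589 = 0.3178 mol
Same current for the same time ⇒ same n(e⁻) = 0.3178 mol in both cells.
Na⁺ + e⁻ → Na, so n(Na) = 0.3178 mol
m(Na) = 0.3178 × 22.99 = 7.31 g

7.31 g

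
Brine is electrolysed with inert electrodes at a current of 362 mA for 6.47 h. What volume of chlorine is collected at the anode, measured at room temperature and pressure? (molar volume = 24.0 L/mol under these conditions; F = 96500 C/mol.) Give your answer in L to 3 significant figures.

Charge passed = 0.362 × 23292 = 8432 C
Moles of electrons = 8432 / 96500 = 0.08738 mol
2Cl⁻ → Cl₂ + 2e⁻, so n(Cl₂) = 0.08738 / 2 = 0.04369 mol
V = 0.04369 × 24.0 = 1.049 L

1.05 L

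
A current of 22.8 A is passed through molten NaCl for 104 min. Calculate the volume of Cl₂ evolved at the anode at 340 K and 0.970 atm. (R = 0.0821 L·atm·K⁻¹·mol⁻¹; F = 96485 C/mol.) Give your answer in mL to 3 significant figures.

Q = 22.8 A × 6240 s = 1.423×10^5 C
n(e⁻) = Q/F = 1.423×10^5/96485 = 1.475 mol
2Cl⁻ → Cl₂ + 2e⁻, so n(Cl₂) = 1.475 / 2 = 0.7375 mol
V = nRT/P = 0.7375 × 0.0821 × 340 / 0.970 = 21.22 L
= 21200 mL

21200 mL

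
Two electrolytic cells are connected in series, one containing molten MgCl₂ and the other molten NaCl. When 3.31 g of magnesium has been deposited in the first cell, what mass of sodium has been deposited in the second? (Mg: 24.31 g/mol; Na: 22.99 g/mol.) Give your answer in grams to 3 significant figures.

n(Mg) = 3.31 / 24.31 = 0.1362 mol
Mg²⁺ + 2e⁻ → Mg, so n(e⁻) = 2 × 0.1362 = 0.2724 mol
In series, the same 0.2724 mol of electrons flows through the second cell.
Na⁺ + e⁻ → Na, so n(Na) = 0.2724 mol
m(Na) = 0.2724 × 22.99 = 6.26 g

6.26 g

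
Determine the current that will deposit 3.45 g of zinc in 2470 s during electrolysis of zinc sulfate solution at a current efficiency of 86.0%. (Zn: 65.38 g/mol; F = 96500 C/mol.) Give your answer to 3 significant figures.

n(Zn) = 3.45 / 65.38 = 0.05277 mol
Zn²⁺ + 2e⁻ → Zn, so n(e⁻) = 2 × 0.05277 = 0.1055 mol
Q = 0.1055 × 96500 / 0.860 = 11840 C
I = Q / t = 11840 / 2470 s = 4.79 A

4.79 A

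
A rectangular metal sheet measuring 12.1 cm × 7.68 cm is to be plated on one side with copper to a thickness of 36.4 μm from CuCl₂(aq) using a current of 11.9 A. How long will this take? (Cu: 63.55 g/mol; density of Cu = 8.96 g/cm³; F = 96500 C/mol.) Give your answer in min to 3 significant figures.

12.9 min

Plated area = 12.1 × 7.68 = 92.93 cm²
Volume = 92.93 × 36.4×10⁻⁴ cm = 0.3383 cm³
m(Cu) = 0.3383 × 8.96 = 3.031 g
n(Cu) = 3.031 / 63.55 = 0.04769 mol; n(e⁻) = 2 × 0.04769 = 0.09538 mol
Q = 0.09538 × 96500 = 9204 C
t = 9204 / 11.9 = 773.4 s = 12.9 min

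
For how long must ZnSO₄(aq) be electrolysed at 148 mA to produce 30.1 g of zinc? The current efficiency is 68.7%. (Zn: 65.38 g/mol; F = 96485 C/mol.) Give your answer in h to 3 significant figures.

n(Zn) = 30.1 / 65.38 = 0.4604 mol
Zn²⁺ + 2e⁻ → Zn, so n(e⁻) = 2 × 0.4604 = 0.9208 mol
Q = 0.9208 × 96485 / 0.687 = 1.293×10^5 C
t = Q / I = 1.293×10^5 / 0.148 = 8.736×10^5 s = 243 h

243 h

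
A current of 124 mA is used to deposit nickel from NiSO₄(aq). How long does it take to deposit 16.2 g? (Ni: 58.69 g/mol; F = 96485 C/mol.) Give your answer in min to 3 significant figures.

7160 min

n(Ni) = 16.2 / 58.69 = 0.2760 mol
Ni²⁺ + 2e⁻ → Ni, so n(e⁻) = 2 × 0.2760 = 0.5520 mol
Q = 0.5520 × 96485 = 53260 C
t = Q / I = 53260 / 0.124 = 4.295×10^5 s = 7160 min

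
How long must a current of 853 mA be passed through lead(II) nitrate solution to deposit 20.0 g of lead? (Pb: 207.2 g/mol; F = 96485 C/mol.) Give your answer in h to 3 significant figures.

n(Pb) = 20.0 / 207.2 = 0.09653 mol
Pb²⁺ + 2e⁻ → Pb, so n(e⁻) = 2 × 0.09653 = 0.1931 mol
Q = 0.1931 × 96485 = 18630 C
t = Q / I = 18630 / 0.853 = 21840 s = 6.07 h

6.07 h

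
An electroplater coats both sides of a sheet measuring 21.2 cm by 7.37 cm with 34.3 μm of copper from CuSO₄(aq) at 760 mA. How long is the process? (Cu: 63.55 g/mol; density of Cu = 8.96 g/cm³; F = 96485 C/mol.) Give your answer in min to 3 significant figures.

640 min

Plated area = 2 × 21.2 × 7.37 = 312.5 cm²
Volume = 312.5 × 34.3×10⁻⁴ cm = 1.072 cm³
m(Cu) = 1.072 × 8.96 = 9.605 g
n(Cu) = 9.605 / 63.55 = 0.1511 mol; n(e⁻) = 2 × 0.1511 = 0.3022 mol
Q = 0.3022 × 96485 = 29160 C
t = 29160 / 0.760 = 38370 s = 640 min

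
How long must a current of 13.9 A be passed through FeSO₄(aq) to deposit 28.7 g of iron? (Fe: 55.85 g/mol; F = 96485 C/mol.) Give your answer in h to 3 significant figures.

n(Fe) = 28.7 / 55.85 = 0.5139 mol
Fe²⁺ + 2e⁻ → Fe, so n(e⁻) = 2 × 0.5139 = 1.028 mol
Q = 1.028 × 96485 = 99190 C
t = Q / I = 99190 / 13.9 = 7136 s = 1.98 h

1.98 h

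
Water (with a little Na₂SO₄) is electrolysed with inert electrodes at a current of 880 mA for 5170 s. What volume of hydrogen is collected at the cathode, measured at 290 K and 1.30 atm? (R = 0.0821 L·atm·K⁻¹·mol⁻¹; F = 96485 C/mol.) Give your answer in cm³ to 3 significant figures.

Q = It = 0.880 × 5170 = 4550 C
Moles of electrons = 4550 / 96485 = 0.04716 mol
2H⁺ + 2e⁻ → H₂, so n(H₂) = 0.04716 / 2 = 0.02358 mol
V = nRT/P = 0.02358 × 0.0821 × 290 / 1.30 = 0.4319 L
= 432 cm³

432 cm³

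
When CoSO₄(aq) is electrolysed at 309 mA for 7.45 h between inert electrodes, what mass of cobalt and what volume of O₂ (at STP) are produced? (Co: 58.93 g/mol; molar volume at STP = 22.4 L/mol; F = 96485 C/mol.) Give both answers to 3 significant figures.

Q = 0.309 × 26820 = 8287 C; n(e⁻) = 8287 / 96485 = 0.08589 mol
Cathode: Co²⁺ + 2e⁻ → Co → n(Co) = 0.08589/2 = 0.04295 mol → 2.53 g
Anode: 2H₂O → O₂ + 4H⁺ + 4e⁻ → n(O₂) = 0.08589/4 = 0.02147 mol → 0.481 L

2.53 g Co; 0.481 L O₂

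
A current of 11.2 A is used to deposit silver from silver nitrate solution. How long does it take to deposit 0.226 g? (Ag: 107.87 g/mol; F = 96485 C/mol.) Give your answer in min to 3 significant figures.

n(Ag) = 0.226 / 107.87 = 0.002095 mol
Ag⁺ + e⁻ → Ag, so n(e⁻) = 0.002095 mol
Q = 0.002095 × 96485 = 202.1 C
t = Q / I = 202.1 / 11.2 = 18.04 s = 0.301 min

0.301 min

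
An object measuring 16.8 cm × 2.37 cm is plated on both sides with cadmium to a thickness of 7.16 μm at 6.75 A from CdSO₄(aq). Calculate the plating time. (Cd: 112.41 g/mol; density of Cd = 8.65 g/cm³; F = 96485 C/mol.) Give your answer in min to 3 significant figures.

2.09 min

Plated area = 2 × 16.8 × 2.37 = 79.63 cm²
Volume = 79.63 × 7.16×10⁻⁴ cm = 0.05702 cm³
m(Cd) = 0.05702 × 8.65 = 0.4932 g
n(Cd) = 0.4932 / 112.41 = 0.004388 mol; n(e⁻) = 2 × 0.004388 = 0.008776 mol
Q = 0.008776 × 96485 = 846.8 C
t = 846.8 / 6.75 = 125.5 s = 2.09 min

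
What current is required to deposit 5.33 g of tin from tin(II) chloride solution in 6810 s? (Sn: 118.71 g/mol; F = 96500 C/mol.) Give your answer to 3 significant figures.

n(Sn) = 5.33 / 118.71 = 0.04490 mol
Sn²⁺ + 2e⁻ → Sn, so n(e⁻) = 2 × 0.04490 = 0.08980 mol
Q = 0.08980 × 96500 = 8666 C
I = Q / t = 8666 / 6810 s = 1.27 A

1.27 A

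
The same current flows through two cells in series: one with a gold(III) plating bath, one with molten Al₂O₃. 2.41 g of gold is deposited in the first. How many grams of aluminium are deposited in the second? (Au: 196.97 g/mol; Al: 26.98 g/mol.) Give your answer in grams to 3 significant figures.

0.330 g

n(Au) = 2.41 / 196.97 = 0.01224 mol
Au³⁺ + 3e⁻ → Au, so n(e⁻) = 3 × 0.01224 = 0.03672 mol
Since the cells are in series, n(e⁻) in the Al cell is also 0.03672 mol.
Al³⁺ + 3e⁻ → Al, so n(Al) = 0.03672 / 3 = 0.01224 mol
m(Al) = 0.01224 × 26.98 = 0.330 g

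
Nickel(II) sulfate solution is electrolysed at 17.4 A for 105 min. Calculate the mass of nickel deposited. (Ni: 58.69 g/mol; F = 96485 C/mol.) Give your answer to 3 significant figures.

Q = It = 17.4 × 6300 = 1.096×10^5 C
n(e⁻) = 1.096×10^5 / 96485 = 1.136 mol
Ni²⁺ + 2e⁻ → Ni, so n(Ni) = 1.136 / 2 = 0.5680 mol
m = 0.5680 × 58.69 = 33.3 g

33.3 g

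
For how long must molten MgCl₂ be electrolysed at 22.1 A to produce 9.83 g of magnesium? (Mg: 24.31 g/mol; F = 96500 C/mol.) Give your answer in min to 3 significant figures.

58.9 min

n(Mg) = 9.83 / 24.31 = 0.4044 mol
Mg²⁺ + 2e⁻ → Mg, so n(e⁻) = 2 × 0.4044 = 0.8088 mol
Q = 0.8088 × 96500 = 78050 C
t = Q / I = 78050 / 22.1 = 3532 s = 58.9 min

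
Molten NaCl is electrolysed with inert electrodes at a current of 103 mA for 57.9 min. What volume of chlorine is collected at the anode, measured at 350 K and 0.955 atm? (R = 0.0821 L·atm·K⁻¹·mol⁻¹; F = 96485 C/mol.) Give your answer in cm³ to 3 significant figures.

55.8 cm³

Q = 0.103 A × 3474 s = 357.8 C
n(e⁻) = 357.8 / 96485 = 0.003708 mol
2Cl⁻ → Cl₂ + 2e⁻, so n(Cl₂) = 0.003708 / 2 = 0.001854 mol
V = nRT/P = 0.001854 × 0.0821 × 350 / 0.955 = 0.05579 L
= 55.8 cm³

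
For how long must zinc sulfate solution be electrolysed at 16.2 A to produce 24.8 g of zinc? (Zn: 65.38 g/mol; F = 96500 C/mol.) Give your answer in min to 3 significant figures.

n(Zn) = 24.8 / 65.38 = 0.3793 mol
Zn²⁺ + 2e⁻ → Zn, so n(e⁻) = 2 × 0.3793 = 0.7586 mol
Q = 0.7586 × 96500 = 73200 C
t = Q / I = 73200 / 16.2 = 4519 s = 75.3 min

75.3 min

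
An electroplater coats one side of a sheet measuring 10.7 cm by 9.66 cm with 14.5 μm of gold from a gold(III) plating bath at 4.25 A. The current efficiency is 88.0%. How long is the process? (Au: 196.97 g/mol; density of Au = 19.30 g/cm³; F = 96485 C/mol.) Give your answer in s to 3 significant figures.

Plated area = 10.7 × 9.66 = 103.4 cm²
Volume = 103.4 × 14.5×10⁻⁴ cm = 0.1499 cm³
m(Au) = 0.1499 × 19.30 = 2.893 g
n(Au) = 2.893 / 196.97 = 0.01469 mol; n(e⁻) = 3 × 0.01469 = 0.04407 mol
Q = 0.04407 × 96485 / 0.880 = 4832 C
t = 4832 / 4.25 = 1137 s

1140 s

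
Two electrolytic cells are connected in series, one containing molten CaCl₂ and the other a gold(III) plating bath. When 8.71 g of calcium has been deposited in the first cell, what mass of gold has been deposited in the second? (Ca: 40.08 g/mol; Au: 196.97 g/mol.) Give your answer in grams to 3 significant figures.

28.5 g

n(Ca) = 8.71 / 40.08 = 0.2173 mol
Ca²⁺ + 2e⁻ → Ca, so n(e⁻) = 2 × 0.2173 = 0.4346 mol
The cells are in series, so the same charge (and hence the same n(e⁻) = 0.4346 mol) passes through both.
Au³⁺ + 3e⁻ → Au, so n(Au) = 0.4346 / 3 = 0.1449 mol
m(Au) = 0.1449 × 196.97 = 28.5 g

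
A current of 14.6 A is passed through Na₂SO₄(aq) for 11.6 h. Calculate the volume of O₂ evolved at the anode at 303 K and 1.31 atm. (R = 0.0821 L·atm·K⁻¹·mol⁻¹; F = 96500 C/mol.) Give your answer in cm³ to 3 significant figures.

30000 cm³

Q = It = 14.6 × 41760 = 6.097×10^5 C
n(e⁻) = 6.097×10^5 / 96500 = 6.318 mol
2H₂O → O₂ + 4H⁺ + 4e⁻, so n(O₂) = 6.318 / 4 = 1.580 mol
V = nRT/P = 1.580 × 0.0821 × 303 / 1.31 = 30.00 L
= 30000 cm³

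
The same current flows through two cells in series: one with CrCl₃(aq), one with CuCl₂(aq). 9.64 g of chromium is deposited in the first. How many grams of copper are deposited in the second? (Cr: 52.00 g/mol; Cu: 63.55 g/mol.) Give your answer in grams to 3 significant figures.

n(Cr) = 9.64 / 52.00 = 0.1854 mol
Cr³⁺ + 3e⁻ → Cr, so n(e⁻) = 3 × 0.1854 = 0.5562 mol
In series, the same 0.5562 mol of electrons flows through the second cell.
Cu²⁺ + 2e⁻ → Cu, so n(Cu) = 0.5562 / 2 = 0.2781 mol
m(Cu) = 0.2781 × 63.55 = 17.7 g

17.7 g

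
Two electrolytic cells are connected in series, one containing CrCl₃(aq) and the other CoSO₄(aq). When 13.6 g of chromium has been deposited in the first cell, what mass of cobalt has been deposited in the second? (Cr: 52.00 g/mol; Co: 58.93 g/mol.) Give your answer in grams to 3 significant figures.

23.1 g

n(Cr) = 13.6 / 52.00 = 0.2615 mol
Cr³⁺ + 3e⁻ → Cr, so n(e⁻) = 3 × 0.2615 = 0.7845 mol
The cells are in series, so the same charge (and hence the same n(e⁻) = 0.7845 mol) passes through both.
Co²⁺ + 2e⁻ → Co, so n(Co) = 0.7845 / 2 = 0.3923 mol
m(Co) = 0.3923 × 58.93 = 23.1 g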